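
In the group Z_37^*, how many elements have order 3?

2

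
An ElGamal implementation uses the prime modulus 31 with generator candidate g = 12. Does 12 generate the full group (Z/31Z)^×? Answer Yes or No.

Yes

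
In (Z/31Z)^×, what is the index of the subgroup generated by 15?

3

By Lagrange's theorem, ord_31(15) divides φ(31) = 31 − 1 = 30 = 2 · 3 · 5.
Divisors of 30: 1, 2, 3, 5, 6, 10, 15, 30.
Compute 15^d (mod 31) for the divisors d until we hit 1:
15^1 ≡ 15
15^2 ≡ 8
15^3 ≡ 27
15^5 ≡ 30
15^6 ≡ 16
15^10 ≡ 1
The order of 15 is 10, so the subgroup it generates has 10 elements.
[(Z/31Z)^× : ⟨15⟩] = 30/10 = 3.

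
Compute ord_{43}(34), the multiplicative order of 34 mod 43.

By Lagrange's theorem, ord_43(34) divides φ(43) = 43 − 1 = 42 = 2 · 3 · 7.
Divisors of 42: 1, 2, 3, 6, 7, 14, 21, 42.
Test each divisor d:
34^1 ≡ 34
34^2 ≡ 38
34^3 ≡ 2
34^6 ≡ 4
34^7 ≡ 7
34^14 ≡ 6
34^21 ≡ 42
34^42 ≡ 1
Therefore the multiplicative order of 34 modulo 43 is 42.

42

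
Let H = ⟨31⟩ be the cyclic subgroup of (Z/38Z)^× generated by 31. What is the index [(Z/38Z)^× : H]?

3

ord(31) | φ(38) = φ(2)·φ(19) = 1·18 = 18 = 2 · 3^2.
Divisors of 18: 1, 2, 3, 6, 9, 18.
Evaluate successive powers at the divisors of 18:
31^1 ≡ 31 (mod 38)
31^2 ≡ 11 (mod 38)
31^3 ≡ 37 (mod 38)
31^6 ≡ 1 (mod 38) ✓
Thus |⟨31⟩| = ord(31) = 6.
The index is φ(38) / ord(31) = 18 / 6 = 3.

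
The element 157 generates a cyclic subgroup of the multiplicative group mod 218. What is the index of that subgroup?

By Lagrange's theorem, ord_218(157) divides φ(218) = φ(2)·φ(109) = 1·108 = 108 = 2^2 · 3^3.
Divisors of 108: 1, 2, 3, 4, 6, 9, 12, 18, 27, 36, 54, 108.
Test each divisor d:
157^1 ≡ 157 (mod 218)
157^2 ≡ 15 (mod 218)
157^3 ≡ 175 (mod 218)
157^4 ≡ 7 (mod 218)
157^6 ≡ 105 (mod 218)
157^9 ≡ 63 (mod 218)
157^12 ≡ 125 (mod 218)
157^18 ≡ 45 (mod 218)
157^27 ≡ 1 (mod 218) ✓
The order of 157 is 27, so the subgroup it generates has 27 elements.
[(Z/218Z)^× : ⟨157⟩] = 108/27 = 4.

4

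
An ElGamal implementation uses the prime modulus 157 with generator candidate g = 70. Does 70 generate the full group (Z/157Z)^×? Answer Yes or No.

Yes

φ(157) = 157 − 1 = 156 = 2^2 · 3 · 13.
An element g generates (Z/157Z)^× iff g^(156/q) ≢ 1 (mod 157) for each prime q ∈ {2, 3, 13}.
70^78 ≡ 156 (mod 157)  [q = 2: ≢ 1 ✓]
70^52 ≡ 12 (mod 157)  [q = 3: ≢ 1 ✓]
70^12 ≡ 99 (mod 157)  [q = 13: ≢ 1 ✓]
All checks pass, so 70 has order 156 and is a primitive root modulo 157.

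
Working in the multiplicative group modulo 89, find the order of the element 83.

Since 83 ∈ (Z/89Z)^×, its order divides φ(89) = 89 − 1 = 88 = 2^3 · 11.
Divisors of 88: 1, 2, 4, 8, 11, 22, 44, 88.
Check 83^d mod 89 for each divisor in increasing order:
83^1 ≡ 83 (mod 89)
83^2 ≡ 36 (mod 89)
83^4 ≡ 50 (mod 89)
83^8 ≡ 8 (mod 89)
83^11 ≡ 52 (mod 89)
83^22 ≡ 34 (mod 89)
83^44 ≡ 88 (mod 89)
83^88 ≡ 1 (mod 89) ✓
Therefore the multiplicative order of 83 modulo 89 is 88.

88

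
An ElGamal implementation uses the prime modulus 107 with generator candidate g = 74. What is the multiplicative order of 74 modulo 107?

106

The order of 74 must divide φ(107) = 107 − 1 = 106 = 2 · 53.
Divisors of 106: 1, 2, 53, 106.
Check 74^d mod 107 for each divisor in increasing order:
74^1 ≡ 74
74^2 ≡ 19
74^53 ≡ 106
74^106 ≡ 1
Therefore the multiplicative order of 74 modulo 107 is 106.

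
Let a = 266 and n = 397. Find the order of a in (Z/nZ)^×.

99

Since 266 ∈ (Z/397Z)^×, its order divides φ(397) = 397 − 1 = 396 = 2^2 · 3^2 · 11.
Divisors of 396: 1, 2, 3, 4, 6, 9, 11, 12, 18, 22, 33, 36, 44, 66, 99, 132, 198, 396.
Evaluate successive powers at the divisors of 396:
266^1 ≡ 266
266^2 ≡ 90
266^3 ≡ 120
266^4 ≡ 160
266^6 ≡ 108
266^9 ≡ 256
266^11 ≡ 14
266^12 ≡ 151
266^18 ≡ 31
266^22 ≡ 196
266^33 ≡ 362
266^36 ≡ 167
266^44 ≡ 304
266^66 ≡ 34
266^99 ≡ 1
So ord_397(266) = 99.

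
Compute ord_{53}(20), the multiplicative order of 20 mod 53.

The order of 20 must divide φ(53) = 53 − 1 = 52 = 2^2 · 13.
Divisors of 52: 1, 2, 4, 13, 26, 52.
Test each divisor d:
20^1 ≡ 20 (mod 53)
20^2 ≡ 29 (mod 53)
20^4 ≡ 46 (mod 53)
20^13 ≡ 30 (mod 53)
20^26 ≡ 52 (mod 53)
20^52 ≡ 1 (mod 53) ✓
Hence ord(20) = 52.

52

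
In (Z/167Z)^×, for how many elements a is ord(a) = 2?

1

φ(167) = 167 − 1 = 166 = 2 · 83.
In a cyclic group of order 166, there are φ(d) elements of order d for each divisor d of 166, and zero for non-divisors.
2 | 166, and φ(2) = 2 − 1 = 1.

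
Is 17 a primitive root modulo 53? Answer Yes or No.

No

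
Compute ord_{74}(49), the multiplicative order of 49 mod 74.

9

By Lagrange's theorem, ord_74(49) divides φ(74) = φ(2)·φ(37) = 1·36 = 36 = 2^2 · 3^2.
Divisors of 36: 1, 2, 3, 4, 6, 9, 12, 18, 36.
Evaluate successive powers at the divisors of 36:
49^1 ≡ 49 (mod 74)
49^2 ≡ 33 (mod 74)
49^3 ≡ 63 (mod 74)
49^4 ≡ 53 (mod 74)
49^6 ≡ 47 (mod 74)
49^9 ≡ 1 (mod 74) ✓
Hence ord(49) = 9.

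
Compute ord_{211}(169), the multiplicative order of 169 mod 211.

35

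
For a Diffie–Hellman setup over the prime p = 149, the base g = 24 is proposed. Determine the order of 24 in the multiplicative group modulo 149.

74

By Lagrange's theorem, ord_149(24) divides φ(149) = 149 − 1 = 148 = 2^2 · 37.
Divisors of 148: 1, 2, 4, 37, 74, 148.
Check 24^d mod 149 for each divisor in increasing order:
24^1 ≡ 24
24^2 ≡ 129
24^4 ≡ 102
24^37 ≡ 148
24^74 ≡ 1
So ord_149(24) = 74.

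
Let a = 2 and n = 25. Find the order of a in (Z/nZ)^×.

ord(2) | φ(25) = φ(5^2) = 5·(5−1) = 20 = 2^2 · 5.
Divisors of 20: 1, 2, 4, 5, 10, 20.
Compute 2^d (mod 25) for the divisors d until we hit 1:
2^1 ≡ 2 (mod 25)
2^2 ≡ 4 (mod 25)
2^4 ≡ 16 (mod 25)
2^5 ≡ 7 (mod 25)
2^10 ≡ 24 (mod 25)
2^20 ≡ 1 (mod 25) ✓
Hence ord(2) = 20.

20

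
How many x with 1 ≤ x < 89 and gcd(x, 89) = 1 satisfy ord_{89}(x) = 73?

0

φ(89) = 89 − 1 = 88 = 2^3 · 11.
Since (Z/89Z)^× is cyclic of order 88, the number of elements of order d is φ(d) when d | 88 and 0 otherwise.
73 does not divide 88, so no element of (Z/89Z)^× has order 73.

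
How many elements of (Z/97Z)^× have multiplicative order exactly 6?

φ(97) = 97 − 1 = 96 = 2^5 · 3.
In a cyclic group of order 96, there are φ(d) elements of order d for each divisor d of 96, and zero for non-divisors.
6 = 2 · 3 divides 96, and φ(6) = 2.

2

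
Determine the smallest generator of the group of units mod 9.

2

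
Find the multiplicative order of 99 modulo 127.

ord(99) | φ(127) = 127 − 1 = 126 = 2 · 3^2 · 7.
Divisors of 126: 1, 2, 3, 6, 7, 9, 14, 18, 21, 42, 63, 126.
Evaluate successive powers at the divisors of 126:
99^1 ≡ 99 (mod 127)
99^2 ≡ 22 (mod 127)
99^3 ≡ 19 (mod 127)
99^6 ≡ 107 (mod 127)
99^7 ≡ 52 (mod 127)
99^9 ≡ 1 (mod 127) ✓
So ord_127(99) = 9.

9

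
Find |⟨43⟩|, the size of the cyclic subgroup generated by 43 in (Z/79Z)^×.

By Lagrange's theorem, ord_79(43) divides φ(79) = 79 − 1 = 78 = 2 · 3 · 13.
Divisors of 78: 1, 2, 3, 6, 13, 26, 39, 78.
Compute 43^d (mod 79) for the divisors d until we hit 1:
43^1 ≡ 43 (mod 79)
43^2 ≡ 32 (mod 79)
43^3 ≡ 33 (mod 79)
43^6 ≡ 62 (mod 79)
43^13 ≡ 24 (mod 79)
43^26 ≡ 23 (mod 79)
43^39 ≡ 78 (mod 79)
43^78 ≡ 1 (mod 79) ✓
Therefore the multiplicative order of 43 modulo 79 is 78.

78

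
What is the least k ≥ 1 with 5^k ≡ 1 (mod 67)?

22

ord(5) | φ(67) = 67 − 1 = 66 = 2 · 3 · 11.
Divisors of 66: 1, 2, 3, 6, 11, 22, 33, 66.
Evaluate successive powers at the divisors of 66:
5^1 ≡ 5 (mod 67)
5^2 ≡ 25 (mod 67)
5^3 ≡ 58 (mod 67)
5^6 ≡ 14 (mod 67)
5^11 ≡ 66 (mod 67)
5^22 ≡ 1 (mod 67) ✓
Therefore the multiplicative order of 5 modulo 67 is 22.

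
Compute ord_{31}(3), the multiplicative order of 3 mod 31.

30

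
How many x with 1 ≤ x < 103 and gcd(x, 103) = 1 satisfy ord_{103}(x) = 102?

φ(103) = 103 − 1 = 102 = 2 · 3 · 17.
(Z/103Z)^× is cyclic (|G| = 102); a cyclic group of order m has exactly φ(d) elements of each order d | m, and none otherwise.
102 = 2 · 3 · 17 divides 102, and φ(102) = 32.

32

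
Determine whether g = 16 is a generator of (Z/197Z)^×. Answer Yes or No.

No

φ(197) = 197 − 1 = 196 = 2^2 · 7^2.
An element g generates (Z/197Z)^× iff g^(196/q) ≢ 1 (mod 197) for each prime q ∈ {2, 7}.
16^98 ≡ 1 (mod 197)  [q = 2: ≡ 1 ✗]
16^28 ≡ 164 (mod 197)  [q = 7: ≢ 1 ✓]
16^98 ≡ 1 shows ord(16) | 98, strictly less than φ(197); not a primitive root.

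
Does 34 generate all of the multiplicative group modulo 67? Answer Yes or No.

Yes

φ(67) = 67 − 1 = 66 = 2 · 3 · 11.
It suffices to check that the order of 34 is not a proper divisor of 66: compute 34^(66/q) for q ∈ {2, 3, 11}.
34^33 ≡ 66 (mod 67)  [q = 2: ≢ 1 ✓]
34^22 ≡ 29 (mod 67)  [q = 3: ≢ 1 ✓]
34^6 ≡ 22 (mod 67)  [q = 11: ≢ 1 ✓]
None equal 1, so ord_67(34) = 66: 34 is a primitive root.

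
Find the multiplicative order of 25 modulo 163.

ord(25) | φ(163) = 163 − 1 = 162 = 2 · 3^4.
Divisors of 162: 1, 2, 3, 6, 9, 18, 27, 54, 81, 162.
Test each divisor d:
25^1 ≡ 25
25^2 ≡ 136
25^3 ≡ 140
25^6 ≡ 40
25^9 ≡ 58
25^18 ≡ 104
25^27 ≡ 1
The smallest such exponent is 27, so the order of 25 is 27.

27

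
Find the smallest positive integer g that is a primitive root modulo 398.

φ(398) = φ(2)·φ(199) = 1·198 = 198 = 2 · 3^2 · 11.
g is a primitive root iff g^(198/q) ≢ 1 (mod 398) for each prime q ∈ {2, 3, 11}.
g = 2: gcd(2, 398) = 2 > 1, not a unit — skip.
g = 3: 3^99 ≡ 397; 3^66 ≡ 305; 3^18 ≡ 125 — none is 1, so 3 is a primitive root.
Hence the least primitive root of 398 is 3.

3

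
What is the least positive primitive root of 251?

6

φ(251) = 251 − 1 = 250 = 2 · 5^3.
g is a primitive root iff g^(250/q) ≢ 1 (mod 251) for each prime q ∈ {2, 5}.
g = 2: 2^125 ≡ 250; 2^50 ≡ 1 — hits 1, so not a primitive root.
g = 3: 3^125 ≡ 1 — hits 1, so not a primitive root.
g = 4: 4^125 ≡ 1 — hits 1, so not a primitive root.
g = 5: 5^125 ≡ 1 — hits 1, so not a primitive root.
g = 6: 6^125 ≡ 250; 6^50 ≡ 219 — none is 1, so 6 is a primitive root.
So 6 is the smallest generator of (Z/251Z)^×.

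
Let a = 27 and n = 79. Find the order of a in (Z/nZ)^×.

26

ord(27) | φ(79) = 79 − 1 = 78 = 2 · 3 · 13.
Divisors of 78: 1, 2, 3, 6, 13, 26, 39, 78.
Check 27^d mod 79 for each divisor in increasing order:
27^1 ≡ 27 (mod 79)
27^2 ≡ 18 (mod 79)
27^3 ≡ 12 (mod 79)
27^6 ≡ 65 (mod 79)
27^13 ≡ 78 (mod 79)
27^26 ≡ 1 (mod 79) ✓
So ord_79(27) = 26.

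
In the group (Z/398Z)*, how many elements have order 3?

φ(398) = φ(2)·φ(199) = 1·198 = 198 = 2 · 3^2 · 11.
In a cyclic group of order 198, there are φ(d) elements of order d for each divisor d of 198, and zero for non-divisors.
3 | 198, and φ(3) = 3 − 1 = 2.

2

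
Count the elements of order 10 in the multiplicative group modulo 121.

4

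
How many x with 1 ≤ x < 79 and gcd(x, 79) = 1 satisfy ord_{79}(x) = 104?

φ(79) = 79 − 1 = 78 = 2 · 3 · 13.
(Z/79Z)^× is cyclic (|G| = 78); a cyclic group of order m has exactly φ(d) elements of each order d | m, and none otherwise.
Since 104 ∤ 78, the count is 0.

0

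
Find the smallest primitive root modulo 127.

3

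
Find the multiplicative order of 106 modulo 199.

By Lagrange's theorem, ord_199(106) divides φ(199) = 199 − 1 = 198 = 2 · 3^2 · 11.
Divisors of 198: 1, 2, 3, 6, 9, 11, 18, 22, 33, 66, 99, 198.
Check 106^d mod 199 for each divisor in increasing order:
106^1 ≡ 106
106^2 ≡ 92
106^3 ≡ 1
So ord_199(106) = 3.

3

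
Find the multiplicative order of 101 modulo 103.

ord(101) | φ(103) = 103 − 1 = 102 = 2 · 3 · 17.
Divisors of 102: 1, 2, 3, 6, 17, 34, 51, 102.
Check 101^d mod 103 for each divisor in increasing order:
101^1 ≡ 101 (mod 103)
101^2 ≡ 4 (mod 103)
101^3 ≡ 95 (mod 103)
101^6 ≡ 64 (mod 103)
101^17 ≡ 47 (mod 103)
101^34 ≡ 46 (mod 103)
101^51 ≡ 102 (mod 103)
101^102 ≡ 1 (mod 103) ✓
Therefore the multiplicative order of 101 modulo 103 is 102.

102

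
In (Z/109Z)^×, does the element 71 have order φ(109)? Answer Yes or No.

φ(109) = 109 − 1 = 108 = 2^2 · 3^3.
An element g generates (Z/109Z)^× iff g^(108/q) ≢ 1 (mod 109) for each prime q ∈ {2, 3}.
71^54 ≡ 1 (mod 109)  [q = 2: ≡ 1 ✗]
71^36 ≡ 1 (mod 109)  [q = 3: ≡ 1 ✗]
71^54 ≡ 1 shows ord(71) | 54, strictly less than φ(109); not a primitive root.

No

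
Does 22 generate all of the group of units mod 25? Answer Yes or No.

Yes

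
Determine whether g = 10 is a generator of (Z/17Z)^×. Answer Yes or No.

Yes

φ(17) = 17 − 1 = 16 = 2^4.
10 is a primitive root mod 17 iff 10^(φ(17)/q) ≢ 1 for every prime q | φ(17), i.e. q ∈ {2}.
10^8 ≡ 16 (mod 17)  [q = 2: ≢ 1 ✓]
All checks pass, so 10 has order 16 and is a primitive root modulo 17.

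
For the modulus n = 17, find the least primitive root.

3

φ(17) = 17 − 1 = 16 = 2^4.
g is a primitive root iff g^(16/q) ≢ 1 (mod 17) for each prime q ∈ {2}.
g = 2: 2^8 ≡ 1 — hits 1, so not a primitive root.
g = 3: 3^8 ≡ 16 — none is 1, so 3 is a primitive root.
So 3 is the smallest generator of (Z/17Z)^×.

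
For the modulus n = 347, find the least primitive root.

2

φ(347) = 347 − 1 = 346 = 2 · 173.
Test candidates g = 2, 3, … against the prime factors q ∈ {2, 173} of φ(347): g is a generator iff g^(346/q) ≢ 1 for every such q.
g = 2: 2^173 ≡ 346; 2^2 ≡ 4 — none is 1, so 2 is a primitive root.
So 2 is the smallest generator of (Z/347Z)^×.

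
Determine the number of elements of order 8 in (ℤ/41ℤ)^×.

φ(41) = 41 − 1 = 40 = 2^3 · 5.
Since (Z/41Z)^× is cyclic of order 40, the number of elements of order d is φ(d) when d | 40 and 0 otherwise.
8 = 2^3 divides 40, and φ(8) = 4.

4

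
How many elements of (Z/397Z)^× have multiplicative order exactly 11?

φ(397) = 397 − 1 = 396 = 2^2 · 3^2 · 11.
Since (Z/397Z)^× is cyclic of order 396, the number of elements of order d is φ(d) when d | 396 and 0 otherwise.
11 | 396, and φ(11) = 11 − 1 = 10.

10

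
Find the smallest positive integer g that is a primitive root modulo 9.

2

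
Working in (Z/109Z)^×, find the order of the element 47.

108

The order of 47 must divide φ(109) = 109 − 1 = 108 = 2^2 · 3^3.
Divisors of 108: 1, 2, 3, 4, 6, 9, 12, 18, 27, 36, 54, 108.
Test each divisor d:
47^1 ≡ 47 (mod 109)
47^2 ≡ 29 (mod 109)
47^3 ≡ 55 (mod 109)
47^4 ≡ 78 (mod 109)
47^6 ≡ 82 (mod 109)
47^9 ≡ 41 (mod 109)
47^12 ≡ 75 (mod 109)
47^18 ≡ 46 (mod 109)
47^27 ≡ 33 (mod 109)
47^36 ≡ 45 (mod 109)
47^54 ≡ 108 (mod 109)
47^108 ≡ 1 (mod 109) ✓
Hence ord(47) = 108.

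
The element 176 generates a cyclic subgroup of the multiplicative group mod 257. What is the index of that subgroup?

4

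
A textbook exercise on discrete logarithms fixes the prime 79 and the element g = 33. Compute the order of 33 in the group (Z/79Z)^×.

26

ord(33) | φ(79) = 79 − 1 = 78 = 2 · 3 · 13.
Divisors of 78: 1, 2, 3, 6, 13, 26, 39, 78.
Test each divisor d:
33^1 ≡ 33
33^2 ≡ 62
33^3 ≡ 71
33^6 ≡ 64
33^13 ≡ 78
33^26 ≡ 1
Therefore the multiplicative order of 33 modulo 79 is 26.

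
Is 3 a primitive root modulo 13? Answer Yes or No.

No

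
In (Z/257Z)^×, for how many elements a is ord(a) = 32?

16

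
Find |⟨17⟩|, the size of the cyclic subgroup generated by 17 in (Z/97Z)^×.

96

ord(17) | φ(97) = 97 − 1 = 96 = 2^5 · 3.
Divisors of 96: 1, 2, 3, 4, 6, 8, 12, 16, 24, 32, 48, 96.
Evaluate successive powers at the divisors of 96:
17^1 ≡ 17
17^2 ≡ 95
17^3 ≡ 63
17^4 ≡ 4
17^6 ≡ 89
17^8 ≡ 16
17^12 ≡ 64
17^16 ≡ 62
17^24 ≡ 22
17^32 ≡ 61
17^48 ≡ 96
17^96 ≡ 1
Hence ord(17) = 96.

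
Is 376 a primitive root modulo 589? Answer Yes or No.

No

589 = 19 · 31 is a product of two distinct odd primes, so (Z/589Z)^× ≅ (Z/19Z)^× × (Z/31Z)^× is not cyclic.
No primitive root modulo 589 exists; in particular 376 is not one.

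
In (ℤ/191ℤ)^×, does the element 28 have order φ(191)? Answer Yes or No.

Yes

φ(191) = 191 − 1 = 190 = 2 · 5 · 19.
28 is a primitive root mod 191 iff 28^(φ(191)/q) ≢ 1 for every prime q | φ(191), i.e. q ∈ {2, 5, 19}.
28^95 ≡ 190 (mod 191)  [q = 2: ≢ 1 ✓]
28^38 ≡ 49 (mod 191)  [q = 5: ≢ 1 ✓]
28^10 ≡ 177 (mod 191)  [q = 19: ≢ 1 ✓]
Every test exponent gives a nontrivial residue, hence 28 generates the full group.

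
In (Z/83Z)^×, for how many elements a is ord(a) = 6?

0

φ(83) = 83 − 1 = 82 = 2 · 41.
In a cyclic group of order 82, there are φ(d) elements of order d for each divisor d of 82, and zero for non-divisors.
Here 82 is not a multiple of 6, so there are no elements of order 6.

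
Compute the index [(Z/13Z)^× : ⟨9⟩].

4

The order of 9 must divide φ(13) = 13 − 1 = 12 = 2^2 · 3.
Divisors of 12: 1, 2, 3, 4, 6, 12.
Evaluate successive powers at the divisors of 12:
9^1 ≡ 9 (mod 13)
9^2 ≡ 3 (mod 13)
9^3 ≡ 1 (mod 13) ✓
Thus |⟨9⟩| = ord(9) = 3.
Index = |(Z/13Z)^×| / |⟨9⟩| = 12 / 3 = 4.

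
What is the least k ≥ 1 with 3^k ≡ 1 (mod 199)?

198

By Lagrange's theorem, ord_199(3) divides φ(199) = 199 − 1 = 198 = 2 · 3^2 · 11.
Divisors of 198: 1, 2, 3, 6, 9, 11, 18, 22, 33, 66, 99, 198.
Check 3^d mod 199 for each divisor in increasing order:
3^1 ≡ 3
3^2 ≡ 9
3^3 ≡ 27
3^6 ≡ 132
3^9 ≡ 181
3^11 ≡ 37
3^18 ≡ 125
3^22 ≡ 175
3^33 ≡ 107
3^66 ≡ 106
3^99 ≡ 198
3^198 ≡ 1
So ord_199(3) = 198.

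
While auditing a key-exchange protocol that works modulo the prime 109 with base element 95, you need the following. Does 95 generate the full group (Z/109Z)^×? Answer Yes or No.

Yes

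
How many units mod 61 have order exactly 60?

φ(61) = 61 − 1 = 60 = 2^2 · 3 · 5.
In a cyclic group of order 60, there are φ(d) elements of order d for each divisor d of 60, and zero for non-divisors.
60 = 2^2 · 3 · 5 divides 60, and φ(60) = 16.

16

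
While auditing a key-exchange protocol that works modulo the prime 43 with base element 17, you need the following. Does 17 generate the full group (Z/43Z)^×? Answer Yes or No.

φ(43) = 43 − 1 = 42 = 2 · 3 · 7.
17 is a primitive root mod 43 iff 17^(φ(43)/q) ≢ 1 for every prime q | φ(43), i.e. q ∈ {2, 3, 7}.
17^21 ≡ 1 (mod 43)  [q = 2: ≡ 1 ✗]
17^14 ≡ 6 (mod 43)  [q = 3: ≢ 1 ✓]
17^6 ≡ 35 (mod 43)  [q = 7: ≢ 1 ✓]
The check at q = 2 fails, so 17 generates a proper subgroup.

No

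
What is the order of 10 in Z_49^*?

Since 10 ∈ (Z/49Z)^×, its order divides φ(49) = φ(7^2) = 7·(7−1) = 42 = 2 · 3 · 7.
Divisors of 42: 1, 2, 3, 6, 7, 14, 21, 42.
Evaluate successive powers at the divisors of 42:
10^1 ≡ 10 (mod 49)
10^2 ≡ 2 (mod 49)
10^3 ≡ 20 (mod 49)
10^6 ≡ 8 (mod 49)
10^7 ≡ 31 (mod 49)
10^14 ≡ 30 (mod 49)
10^21 ≡ 48 (mod 49)
10^42 ≡ 1 (mod 49) ✓
Therefore the multiplicative order of 10 modulo 49 is 42.

42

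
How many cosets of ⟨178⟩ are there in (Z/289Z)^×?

2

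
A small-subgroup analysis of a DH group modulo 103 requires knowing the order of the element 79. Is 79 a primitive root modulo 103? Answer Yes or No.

φ(103) = 103 − 1 = 102 = 2 · 3 · 17.
It suffices to check that the order of 79 is not a proper divisor of 102: compute 79^(102/q) for q ∈ {2, 3, 17}.
79^51 ≡ 1 (mod 103)  [q = 2: ≡ 1 ✗]
79^34 ≡ 1 (mod 103)  [q = 3: ≡ 1 ✗]
79^6 ≡ 72 (mod 103)  [q = 17: ≢ 1 ✓]
The check at q = 2 fails, so 79 generates a proper subgroup.

No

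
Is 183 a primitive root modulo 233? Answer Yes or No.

φ(233) = 233 − 1 = 232 = 2^3 · 29.
Test 183^(232/q) mod 233 for each prime factor q of 232:
183^116 ≡ 1 (mod 233)  [q = 2: ≡ 1 ✗]
183^8 ≡ 64 (mod 233)  [q = 29: ≢ 1 ✓]
Since 183^116 ≡ 1, the order of 183 divides 116 < 232, so 183 is not a primitive root.

No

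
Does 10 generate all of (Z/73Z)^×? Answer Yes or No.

φ(73) = 73 − 1 = 72 = 2^3 · 3^2.
10 is a primitive root mod 73 iff 10^(φ(73)/q) ≢ 1 for every prime q | φ(73), i.e. q ∈ {2, 3}.
10^36 ≡ 72 (mod 73)  [q = 2: ≢ 1 ✓]
10^24 ≡ 1 (mod 73)  [q = 3: ≡ 1 ✗]
10^24 ≡ 1 shows ord(10) | 24, strictly less than φ(73); not a primitive root.

No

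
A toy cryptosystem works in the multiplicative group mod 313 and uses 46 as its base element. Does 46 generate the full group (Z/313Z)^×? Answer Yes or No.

φ(313) = 313 − 1 = 312 = 2^3 · 3 · 13.
An element g generates (Z/313Z)^× iff g^(312/q) ≢ 1 (mod 313) for each prime q ∈ {2, 3, 13}.
46^156 ≡ 312 (mod 313)  [q = 2: ≢ 1 ✓]
46^104 ≡ 214 (mod 313)  [q = 3: ≢ 1 ✓]
46^24 ≡ 280 (mod 313)  [q = 13: ≢ 1 ✓]
Every test exponent gives a nontrivial residue, hence 46 generates the full group.

Yes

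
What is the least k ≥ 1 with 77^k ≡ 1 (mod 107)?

106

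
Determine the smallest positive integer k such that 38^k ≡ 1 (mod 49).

42

Since 38 ∈ (Z/49Z)^×, its order divides φ(49) = φ(7^2) = 7·(7−1) = 42 = 2 · 3 · 7.
Divisors of 42: 1, 2, 3, 6, 7, 14, 21, 42.
Test each divisor d:
38^1 ≡ 38
38^2 ≡ 23
38^3 ≡ 41
38^6 ≡ 15
38^7 ≡ 31
38^14 ≡ 30
38^21 ≡ 48
38^42 ≡ 1
The smallest such exponent is 42, so the order of 38 is 42.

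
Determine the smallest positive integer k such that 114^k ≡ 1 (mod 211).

35

The order of 114 must divide φ(211) = 211 − 1 = 210 = 2 · 3 · 5 · 7.
Divisors of 210: 1, 2, 3, 5, 6, 7, 10, 14, 15, 21, 30, 35, 42, 70, 105, 210.
Check 114^d mod 211 for each divisor in increasing order:
114^1 ≡ 114
114^2 ≡ 125
114^3 ≡ 113
114^5 ≡ 199
114^6 ≡ 109
114^7 ≡ 188
114^10 ≡ 144
114^14 ≡ 107
114^15 ≡ 171
114^21 ≡ 71
114^30 ≡ 123
114^35 ≡ 1
Therefore the multiplicative order of 114 modulo 211 is 35.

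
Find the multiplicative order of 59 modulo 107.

The order of 59 must divide φ(107) = 107 − 1 = 106 = 2 · 53.
Divisors of 106: 1, 2, 53, 106.
Check 59^d mod 107 for each divisor in increasing order:
59^1 ≡ 59
59^2 ≡ 57
59^53 ≡ 106
59^106 ≡ 1
The smallest such exponent is 106, so the order of 59 is 106.

106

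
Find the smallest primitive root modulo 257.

3

φ(257) = 257 − 1 = 256 = 2^8.
Test candidates g = 2, 3, … against the prime factors q ∈ {2} of φ(257): g is a generator iff g^(256/q) ≢ 1 for every such q.
g = 2: 2^128 ≡ 1 — hits 1, so not a primitive root.
g = 3: 3^128 ≡ 256 — none is 1, so 3 is a primitive root.
The smallest primitive root modulo 257 is 3.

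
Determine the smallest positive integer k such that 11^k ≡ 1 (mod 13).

12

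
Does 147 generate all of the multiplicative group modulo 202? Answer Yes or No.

φ(202) = φ(2)·φ(101) = 1·100 = 100 = 2^2 · 5^2.
Test 147^(100/q) mod 202 for each prime factor q of 100:
147^50 ≡ 201 (mod 202)  [q = 2: ≢ 1 ✓]
147^20 ≡ 137 (mod 202)  [q = 5: ≢ 1 ✓]
None equal 1, so ord_202(147) = 100: 147 is a primitive root.

Yes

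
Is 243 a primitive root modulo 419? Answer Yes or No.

φ(419) = 419 − 1 = 418 = 2 · 11 · 19.
243 is a primitive root mod 419 iff 243^(φ(419)/q) ≢ 1 for every prime q | φ(419), i.e. q ∈ {2, 11, 19}.
243^209 ≡ 1 (mod 419)  [q = 2: ≡ 1 ✗]
243^38 ≡ 169 (mod 419)  [q = 11: ≢ 1 ✓]
243^22 ≡ 343 (mod 419)  [q = 19: ≢ 1 ✓]
Since 243^209 ≡ 1, the order of 243 divides 209 < 418, so 243 is not a primitive root.

No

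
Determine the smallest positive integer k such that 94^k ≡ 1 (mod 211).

By Lagrange's theorem, ord_211(94) divides φ(211) = 211 − 1 = 210 = 2 · 3 · 5 · 7.
Divisors of 210: 1, 2, 3, 5, 6, 7, 10, 14, 15, 21, 30, 35, 42, 70, 105, 210.
Check 94^d mod 211 for each divisor in increasing order:
94^1 ≡ 94
94^2 ≡ 185
94^3 ≡ 88
94^5 ≡ 33
94^6 ≡ 148
94^7 ≡ 197
94^10 ≡ 34
94^14 ≡ 196
94^15 ≡ 67
94^21 ≡ 210
94^30 ≡ 58
94^35 ≡ 15
94^42 ≡ 1
The smallest such exponent is 42, so the order of 94 is 42.

42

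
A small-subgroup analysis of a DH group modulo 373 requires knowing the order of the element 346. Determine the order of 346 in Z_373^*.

31

By Lagrange's theorem, ord_373(346) divides φ(373) = 373 − 1 = 372 = 2^2 · 3 · 31.
Divisors of 372: 1, 2, 3, 4, 6, 12, 31, 62, 93, 124, 186, 372.
Test each divisor d:
346^1 ≡ 346
346^2 ≡ 356
346^3 ≡ 86
346^4 ≡ 289
346^6 ≡ 309
346^12 ≡ 366
346^31 ≡ 1
So ord_373(346) = 31.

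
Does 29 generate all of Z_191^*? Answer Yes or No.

Yes

φ(191) = 191 − 1 = 190 = 2 · 5 · 19.
Test 29^(190/q) mod 191 for each prime factor q of 190:
29^95 ≡ 190 (mod 191)  [q = 2: ≢ 1 ✓]
29^38 ≡ 109 (mod 191)  [q = 5: ≢ 1 ✓]
29^10 ≡ 153 (mod 191)  [q = 19: ≢ 1 ✓]
None equal 1, so ord_191(29) = 190: 29 is a primitive root.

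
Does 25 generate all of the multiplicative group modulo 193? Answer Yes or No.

No

φ(193) = 193 − 1 = 192 = 2^6 · 3.
An element g generates (Z/193Z)^× iff g^(192/q) ≢ 1 (mod 193) for each prime q ∈ {2, 3}.
25^96 ≡ 1 (mod 193)  [q = 2: ≡ 1 ✗]
25^64 ≡ 108 (mod 193)  [q = 3: ≢ 1 ✓]
Since 25^96 ≡ 1, the order of 25 divides 96 < 192, so 25 is not a primitive root.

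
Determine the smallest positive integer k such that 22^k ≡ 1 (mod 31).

30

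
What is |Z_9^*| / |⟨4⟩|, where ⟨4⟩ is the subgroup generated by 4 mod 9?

By Lagrange's theorem, ord_9(4) divides φ(9) = φ(3^2) = 3·(3−1) = 6 = 2 · 3.
Divisors of 6: 1, 2, 3, 6.
Check 4^d mod 9 for each divisor in increasing order:
4^1 ≡ 4
4^2 ≡ 7
4^3 ≡ 1
The order of 4 is 3, so the subgroup it generates has 3 elements.
The index is φ(9) / ord(4) = 6 / 3 = 2.

2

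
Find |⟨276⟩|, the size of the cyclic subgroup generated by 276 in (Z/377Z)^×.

84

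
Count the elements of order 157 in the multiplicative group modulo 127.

φ(127) = 127 − 1 = 126 = 2 · 3^2 · 7.
In a cyclic group of order 126, there are φ(d) elements of order d for each divisor d of 126, and zero for non-divisors.
Here 126 is not a multiple of 157, so there are no elements of order 157.

0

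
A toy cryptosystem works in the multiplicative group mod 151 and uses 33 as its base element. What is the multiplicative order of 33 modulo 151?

6

ord(33) | φ(151) = 151 − 1 = 150 = 2 · 3 · 5^2.
Divisors of 150: 1, 2, 3, 5, 6, 10, 15, 25, 30, 50, 75, 150.
Check 33^d mod 151 for each divisor in increasing order:
33^1 ≡ 33 (mod 151)
33^2 ≡ 32 (mod 151)
33^3 ≡ 150 (mod 151)
33^5 ≡ 119 (mod 151)
33^6 ≡ 1 (mod 151) ✓
Therefore the multiplicative order of 33 modulo 151 is 6.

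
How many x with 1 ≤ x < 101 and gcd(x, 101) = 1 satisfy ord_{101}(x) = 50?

20

φ(101) = 101 − 1 = 100 = 2^2 · 5^2.
In a cyclic group of order 100, there are φ(d) elements of order d for each divisor d of 100, and zero for non-divisors.
50 = 2 · 5^2 divides 100, and φ(50) = 20.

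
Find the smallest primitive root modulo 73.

φ(73) = 73 − 1 = 72 = 2^3 · 3^2.
Test candidates g = 2, 3, … against the prime factors q ∈ {2, 3} of φ(73): g is a generator iff g^(72/q) ≢ 1 for every such q.
g = 2: 2^36 ≡ 1 — hits 1, so not a primitive root.
g = 3: 3^36 ≡ 1 — hits 1, so not a primitive root.
g = 4: 4^36 ≡ 1 — hits 1, so not a primitive root.
g = 5: 5^36 ≡ 72; 5^24 ≡ 8 — none is 1, so 5 is a primitive root.
So 5 is the smallest generator of (Z/73Z)^×.

5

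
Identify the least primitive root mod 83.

φ(83) = 83 − 1 = 82 = 2 · 41.
g is a primitive root iff g^(82/q) ≢ 1 (mod 83) for each prime q ∈ {2, 41}.
g = 2: 2^41 ≡ 82; 2^2 ≡ 4 — none is 1, so 2 is a primitive root.
The smallest primitive root modulo 83 is 2.

2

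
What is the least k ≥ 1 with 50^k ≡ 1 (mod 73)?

36

By Lagrange's theorem, ord_73(50) divides φ(73) = 73 − 1 = 72 = 2^3 · 3^2.
Divisors of 72: 1, 2, 3, 4, 6, 8, 9, 12, 18, 24, 36, 72.
Evaluate successive powers at the divisors of 72:
50^1 ≡ 50 (mod 73)
50^2 ≡ 18 (mod 73)
50^3 ≡ 24 (mod 73)
50^4 ≡ 32 (mod 73)
50^6 ≡ 65 (mod 73)
50^8 ≡ 2 (mod 73)
50^9 ≡ 27 (mod 73)
50^12 ≡ 64 (mod 73)
50^18 ≡ 72 (mod 73)
50^24 ≡ 8 (mod 73)
50^36 ≡ 1 (mod 73) ✓
Therefore the multiplicative order of 50 modulo 73 is 36.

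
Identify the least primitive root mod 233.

3

φ(233) = 233 − 1 = 232 = 2^3 · 29.
g is a primitive root iff g^(232/q) ≢ 1 (mod 233) for each prime q ∈ {2, 29}.
g = 2: 2^116 ≡ 1 — hits 1, so not a primitive root.
g = 3: 3^116 ≡ 232; 3^8 ≡ 37 — none is 1, so 3 is a primitive root.
The smallest primitive root modulo 233 is 3.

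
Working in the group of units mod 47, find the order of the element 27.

By Lagrange's theorem, ord_47(27) divides φ(47) = 47 − 1 = 46 = 2 · 23.
Divisors of 46: 1, 2, 23, 46.
Check 27^d mod 47 for each divisor in increasing order:
27^1 ≡ 27 (mod 47)
27^2 ≡ 24 (mod 47)
27^23 ≡ 1 (mod 47) ✓
Hence ord(27) = 23.

23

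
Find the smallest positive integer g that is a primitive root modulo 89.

3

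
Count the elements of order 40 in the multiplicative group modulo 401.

φ(401) = 401 − 1 = 400 = 2^4 · 5^2.
(Z/401Z)^× is cyclic (|G| = 400); a cyclic group of order m has exactly φ(d) elements of each order d | m, and none otherwise.
40 = 2^3 · 5 divides 400, and φ(40) = 16.

16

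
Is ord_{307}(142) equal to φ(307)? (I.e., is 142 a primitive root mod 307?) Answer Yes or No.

φ(307) = 307 − 1 = 306 = 2 · 3^2 · 17.
Test 142^(306/q) mod 307 for each prime factor q of 306:
142^153 ≡ 306 (mod 307)  [q = 2: ≢ 1 ✓]
142^102 ≡ 17 (mod 307)  [q = 3: ≢ 1 ✓]
142^18 ≡ 81 (mod 307)  [q = 17: ≢ 1 ✓]
All checks pass, so 142 has order 306 and is a primitive root modulo 307.

Yes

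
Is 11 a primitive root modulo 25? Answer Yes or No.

φ(25) = φ(5^2) = 5·(5−1) = 20 = 2^2 · 5.
It suffices to check that the order of 11 is not a proper divisor of 20: compute 11^(20/q) for q ∈ {2, 5}.
11^10 ≡ 1 (mod 25)  [q = 2: ≡ 1 ✗]
11^4 ≡ 16 (mod 25)  [q = 5: ≢ 1 ✓]
The check at q = 2 fails, so 11 generates a proper subgroup.

No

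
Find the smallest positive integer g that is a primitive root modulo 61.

φ(61) = 61 − 1 = 60 = 2^2 · 3 · 5.
Test candidates g = 2, 3, … against the prime factors q ∈ {2, 3, 5} of φ(61): g is a generator iff g^(60/q) ≢ 1 for every such q.
g = 2: 2^30 ≡ 60; 2^20 ≡ 47; 2^12 ≡ 9 — none is 1, so 2 is a primitive root.
The smallest primitive root modulo 61 is 2.

2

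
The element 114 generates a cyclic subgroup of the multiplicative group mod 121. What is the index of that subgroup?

2

Since 114 ∈ (Z/121Z)^×, its order divides φ(121) = φ(11^2) = 11·(11−1) = 110 = 2 · 5 · 11.
Divisors of 110: 1, 2, 5, 10, 11, 22, 55, 110.
Check 114^d mod 121 for each divisor in increasing order:
114^1 ≡ 114 (mod 121)
114^2 ≡ 49 (mod 121)
114^5 ≡ 12 (mod 121)
114^10 ≡ 23 (mod 121)
114^11 ≡ 81 (mod 121)
114^22 ≡ 27 (mod 121)
114^55 ≡ 1 (mod 121) ✓
Thus |⟨114⟩| = ord(114) = 55.
[(Z/121Z)^× : ⟨114⟩] = 110/55 = 2.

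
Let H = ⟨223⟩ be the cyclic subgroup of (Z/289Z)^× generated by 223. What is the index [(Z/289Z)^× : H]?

2

ord(223) | φ(289) = φ(17^2) = 17·(17−1) = 272 = 2^4 · 17.
Divisors of 272: 1, 2, 4, 8, 16, 17, 34, 68, 136, 272.
Test each divisor d:
223^1 ≡ 223 (mod 289)
223^2 ≡ 21 (mod 289)
223^4 ≡ 152 (mod 289)
223^8 ≡ 273 (mod 289)
223^16 ≡ 256 (mod 289)
223^17 ≡ 155 (mod 289)
223^34 ≡ 38 (mod 289)
223^68 ≡ 288 (mod 289)
223^136 ≡ 1 (mod 289) ✓
Thus |⟨223⟩| = ord(223) = 136.
Index = |(Z/289Z)^×| / |⟨223⟩| = 272 / 136 = 2.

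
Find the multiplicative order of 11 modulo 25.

5

Since 11 ∈ (Z/25Z)^×, its order divides φ(25) = φ(5^2) = 5·(5−1) = 20 = 2^2 · 5.
Divisors of 20: 1, 2, 4, 5, 10, 20.
Check 11^d mod 25 for each divisor in increasing order:
11^1 ≡ 11
11^2 ≡ 21
11^4 ≡ 16
11^5 ≡ 1
The smallest such exponent is 5, so the order of 11 is 5.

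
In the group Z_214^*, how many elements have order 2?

φ(214) = φ(2)·φ(107) = 1·106 = 106 = 2 · 53.
(Z/214Z)^× is cyclic (|G| = 106); a cyclic group of order m has exactly φ(d) elements of each order d | m, and none otherwise.
2 | 106, and φ(2) = 2 − 1 = 1.

1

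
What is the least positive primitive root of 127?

3

φ(127) = 127 − 1 = 126 = 2 · 3^2 · 7.
g is a primitive root iff g^(126/q) ≢ 1 (mod 127) for each prime q ∈ {2, 3, 7}.
g = 2: 2^63 ≡ 1 — hits 1, so not a primitive root.
g = 3: 3^63 ≡ 126; 3^42 ≡ 107; 3^18 ≡ 4 — none is 1, so 3 is a primitive root.
So 3 is the smallest generator of (Z/127Z)^×.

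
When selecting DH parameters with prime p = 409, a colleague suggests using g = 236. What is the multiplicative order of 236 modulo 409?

408

ord(236) | φ(409) = 409 − 1 = 408 = 2^3 · 3 · 17.
Divisors of 408: 1, 2, 3, 4, 6, 8, 12, 17, 24, 34, 51, 68, 102, 136, 204, 408.
Test each divisor d:
236^1 ≡ 236 (mod 409)
236^2 ≡ 72 (mod 409)
236^3 ≡ 223 (mod 409)
236^4 ≡ 276 (mod 409)
236^6 ≡ 240 (mod 409)
236^8 ≡ 102 (mod 409)
236^12 ≡ 340 (mod 409)
236^17 ≡ 117 (mod 409)
236^24 ≡ 262 (mod 409)
236^34 ≡ 192 (mod 409)
236^51 ≡ 378 (mod 409)
236^68 ≡ 54 (mod 409)
236^102 ≡ 143 (mod 409)
236^136 ≡ 53 (mod 409)
236^204 ≡ 408 (mod 409)
236^408 ≡ 1 (mod 409) ✓
So ord_409(236) = 408.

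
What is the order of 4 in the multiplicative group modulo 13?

6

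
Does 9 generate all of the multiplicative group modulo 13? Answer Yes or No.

No

φ(13) = 13 − 1 = 12 = 2^2 · 3.
Test 9^(12/q) mod 13 for each prime factor q of 12:
9^6 ≡ 1 (mod 13)  [q = 2: ≡ 1 ✗]
9^4 ≡ 9 (mod 13)  [q = 3: ≢ 1 ✓]
The check at q = 2 fails, so 9 generates a proper subgroup.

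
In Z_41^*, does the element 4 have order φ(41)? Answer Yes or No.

φ(41) = 41 − 1 = 40 = 2^3 · 5.
4 is a primitive root mod 41 iff 4^(φ(41)/q) ≢ 1 for every prime q | φ(41), i.e. q ∈ {2, 5}.
4^20 ≡ 1 (mod 41)  [q = 2: ≡ 1 ✗]
4^8 ≡ 18 (mod 41)  [q = 5: ≢ 1 ✓]
Since 4^20 ≡ 1, the order of 4 divides 20 < 40, so 4 is not a primitive root.

No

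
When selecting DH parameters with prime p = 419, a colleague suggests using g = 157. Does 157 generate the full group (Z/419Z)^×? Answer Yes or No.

No

φ(419) = 419 − 1 = 418 = 2 · 11 · 19.
Test 157^(418/q) mod 419 for each prime factor q of 418:
157^209 ≡ 1 (mod 419)  [q = 2: ≡ 1 ✗]
157^38 ≡ 13 (mod 419)  [q = 11: ≢ 1 ✓]
157^22 ≡ 199 (mod 419)  [q = 19: ≢ 1 ✓]
157^209 ≡ 1 shows ord(157) | 209, strictly less than φ(419); not a primitive root.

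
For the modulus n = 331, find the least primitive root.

3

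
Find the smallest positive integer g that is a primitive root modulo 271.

6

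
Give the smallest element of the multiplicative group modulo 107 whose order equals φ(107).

2

φ(107) = 107 − 1 = 106 = 2 · 53.
Test candidates g = 2, 3, … against the prime factors q ∈ {2, 53} of φ(107): g is a generator iff g^(106/q) ≢ 1 for every such q.
g = 2: 2^53 ≡ 106; 2^2 ≡ 4 — none is 1, so 2 is a primitive root.
Hence the least primitive root of 107 is 2.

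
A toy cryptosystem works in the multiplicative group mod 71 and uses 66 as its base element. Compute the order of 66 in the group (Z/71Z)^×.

10

Since 66 ∈ (Z/71Z)^×, its order divides φ(71) = 71 − 1 = 70 = 2 · 5 · 7.
Divisors of 70: 1, 2, 5, 7, 10, 14, 35, 70.
Compute 66^d (mod 71) for the divisors d until we hit 1:
66^1 ≡ 66
66^2 ≡ 25
66^5 ≡ 70
66^7 ≡ 46
66^10 ≡ 1
Therefore the multiplicative order of 66 modulo 71 is 10.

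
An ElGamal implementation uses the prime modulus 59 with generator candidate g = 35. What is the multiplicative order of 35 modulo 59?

29

The order of 35 must divide φ(59) = 59 − 1 = 58 = 2 · 29.
Divisors of 58: 1, 2, 29, 58.
Test each divisor d:
35^1 ≡ 35 (mod 59)
35^2 ≡ 45 (mod 59)
35^29 ≡ 1 (mod 59) ✓
So ord_59(35) = 29.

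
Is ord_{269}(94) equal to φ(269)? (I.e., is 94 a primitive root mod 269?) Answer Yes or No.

φ(269) = 269 − 1 = 268 = 2^2 · 67.
It suffices to check that the order of 94 is not a proper divisor of 268: compute 94^(268/q) for q ∈ {2, 67}.
94^134 ≡ 268 (mod 269)  [q = 2: ≢ 1 ✓]
94^4 ≡ 67 (mod 269)  [q = 67: ≢ 1 ✓]
All checks pass, so 94 has order 268 and is a primitive root modulo 269.

Yes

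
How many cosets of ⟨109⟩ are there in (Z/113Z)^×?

16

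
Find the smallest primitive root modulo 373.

φ(373) = 373 − 1 = 372 = 2^2 · 3 · 31.
Test candidates g = 2, 3, … against the prime factors q ∈ {2, 3, 31} of φ(373): g is a generator iff g^(372/q) ≢ 1 for every such q.
g = 2: 2^186 ≡ 372; 2^124 ≡ 284; 2^12 ≡ 366 — none is 1, so 2 is a primitive root.
The smallest primitive root modulo 373 is 2.

2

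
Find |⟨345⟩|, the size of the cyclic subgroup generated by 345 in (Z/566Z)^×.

Since 345 ∈ (Z/566Z)^×, its order divides φ(566) = φ(2)·φ(283) = 1·282 = 282 = 2 · 3 · 47.
Divisors of 282: 1, 2, 3, 6, 47, 94, 141, 282.
Test each divisor d:
345^1 ≡ 345
345^2 ≡ 165
345^3 ≡ 325
345^6 ≡ 349
345^47 ≡ 327
345^94 ≡ 521
345^141 ≡ 1
So ord_566(345) = 141.

141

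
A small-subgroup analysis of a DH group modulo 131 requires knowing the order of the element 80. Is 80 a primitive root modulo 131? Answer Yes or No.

No

φ(131) = 131 − 1 = 130 = 2 · 5 · 13.
It suffices to check that the order of 80 is not a proper divisor of 130: compute 80^(130/q) for q ∈ {2, 5, 13}.
80^65 ≡ 1 (mod 131)  [q = 2: ≡ 1 ✗]
80^26 ≡ 1 (mod 131)  [q = 5: ≡ 1 ✗]
80^10 ≡ 63 (mod 131)  [q = 13: ≢ 1 ✓]
Since 80^65 ≡ 1, the order of 80 divides 65 < 130, so 80 is not a primitive root.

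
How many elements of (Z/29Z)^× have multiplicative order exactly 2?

1

φ(29) = 29 − 1 = 28 = 2^2 · 7.
(Z/29Z)^× is cyclic (|G| = 28); a cyclic group of order m has exactly φ(d) elements of each order d | m, and none otherwise.
2 | 28, and φ(2) = 2 − 1 = 1.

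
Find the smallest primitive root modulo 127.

3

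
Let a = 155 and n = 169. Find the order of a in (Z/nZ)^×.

26

The order of 155 must divide φ(169) = φ(13^2) = 13·(13−1) = 156 = 2^2 · 3 · 13.
Divisors of 156: 1, 2, 3, 4, 6, 12, 13, 26, 39, 52, 78, 156.
Test each divisor d:
155^1 ≡ 155
155^2 ≡ 27
155^3 ≡ 129
155^4 ≡ 53
155^6 ≡ 79
155^12 ≡ 157
155^13 ≡ 168
155^26 ≡ 1
So ord_169(155) = 26.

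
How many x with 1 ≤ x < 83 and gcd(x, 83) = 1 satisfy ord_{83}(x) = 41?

40

φ(83) = 83 − 1 = 82 = 2 · 41.
In a cyclic group of order 82, there are φ(d) elements of order d for each divisor d of 82, and zero for non-divisors.
41 | 82, and φ(41) = 41 − 1 = 40.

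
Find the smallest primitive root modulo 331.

3

φ(331) = 331 − 1 = 330 = 2 · 3 · 5 · 11.
g is a primitive root iff g^(330/q) ≢ 1 (mod 331) for each prime q ∈ {2, 3, 5, 11}.
g = 2: 2^165 ≡ 330; 2^110 ≡ 299; 2^66 ≡ 64; 2^30 ≡ 1 — hits 1, so not a primitive root.
g = 3: 3^165 ≡ 330; 3^110 ≡ 299; 3^66 ≡ 64; 3^30 ≡ 270 — none is 1, so 3 is a primitive root.
So 3 is the smallest generator of (Z/331Z)^×.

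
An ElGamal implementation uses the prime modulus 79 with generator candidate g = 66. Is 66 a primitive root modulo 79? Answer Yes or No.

φ(79) = 79 − 1 = 78 = 2 · 3 · 13.
66 is a primitive root mod 79 iff 66^(φ(79)/q) ≢ 1 for every prime q | φ(79), i.e. q ∈ {2, 3, 13}.
66^39 ≡ 78 (mod 79)  [q = 2: ≢ 1 ✓]
66^26 ≡ 23 (mod 79)  [q = 3: ≢ 1 ✓]
66^6 ≡ 67 (mod 79)  [q = 13: ≢ 1 ✓]
Every test exponent gives a nontrivial residue, hence 66 generates the full group.

Yes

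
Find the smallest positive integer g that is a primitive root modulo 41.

6

φ(41) = 41 − 1 = 40 = 2^3 · 5.
Test candidates g = 2, 3, … against the prime factors q ∈ {2, 5} of φ(41): g is a generator iff g^(40/q) ≢ 1 for every such q.
g = 2: 2^20 ≡ 1 — hits 1, so not a primitive root.
g = 3: 3^20 ≡ 40; 3^8 ≡ 1 — hits 1, so not a primitive root.
g = 4: 4^20 ≡ 1 — hits 1, so not a primitive root.
g = 5: 5^20 ≡ 1 — hits 1, so not a primitive root.
g = 6: 6^20 ≡ 40; 6^8 ≡ 10 — none is 1, so 6 is a primitive root.
Hence the least primitive root of 41 is 6.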